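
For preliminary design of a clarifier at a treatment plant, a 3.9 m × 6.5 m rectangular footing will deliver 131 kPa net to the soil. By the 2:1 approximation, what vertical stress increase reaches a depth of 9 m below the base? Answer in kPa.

By the 2:1 method the load spreads at 1 horizontal : 2 vertical, so at depth z the loaded area has grown by z in each plan dimension:
Δσ = qBL/((B+z)(L+z)) = 131×3.9×6.5/((3.9+9)(6.5+9)) = 16.608 kPa

Δσ_z ≈ 16.6 kPa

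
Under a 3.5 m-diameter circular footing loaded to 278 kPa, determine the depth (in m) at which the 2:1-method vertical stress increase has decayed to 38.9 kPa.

z ≈ 5.86 m

2:1 spreading — at depth z the loaded area has grown by z in each plan dimension:
qD²/(D+z)² = Δσ_z ⇒ z = D(√(q/Δσ_z) − 1) = 3.5×(√(278/38.9) − 1) = 5.857 m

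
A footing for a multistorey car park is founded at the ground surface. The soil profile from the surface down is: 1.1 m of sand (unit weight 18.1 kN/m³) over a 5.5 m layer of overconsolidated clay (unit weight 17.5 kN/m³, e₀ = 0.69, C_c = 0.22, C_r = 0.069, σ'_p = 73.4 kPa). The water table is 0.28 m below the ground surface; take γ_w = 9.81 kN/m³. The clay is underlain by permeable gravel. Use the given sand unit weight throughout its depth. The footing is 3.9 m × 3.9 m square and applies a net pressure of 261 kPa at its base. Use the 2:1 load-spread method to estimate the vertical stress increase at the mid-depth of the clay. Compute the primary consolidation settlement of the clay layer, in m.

Mid-depth of clay below the ground surface: z = 1.1 + 5.5/2 = 3.85 m.
Total vertical stress at mid-clay: σ_v = 18.1×1.1 + 17.5×2.75 = 68.035 kPa.
Pore pressure: u = 9.81×(3.85 − 0.28) = 35.022 kPa.
Initial effective stress: σ'_0 = σ_v − u = 68.035 − 35.022 = 33.013 kPa.
Stress increase at mid-clay by the 2:1 spreading method:
Δσ = qBL/((B+z)(L+z)) = 261×3.9×3.9/((3.9+3.85)(3.9+3.85)) = 66.095 kPa
Final effective stress: σ'_f = 33.013 + 66.095 = 99.108 kPa.
σ'_f = 99.108 > σ'_p = 73.4 kPa, so the stress path crosses the preconsolidation pressure — recompression up to σ'_p, then virgin compression beyond:
S_c = H/(1+e₀)·[C_r·log₁₀(σ'_p/σ'_0) + C_c·log₁₀(σ'_f/σ'_p)]
    = 5.5/1.69 × [0.069×log₁₀(73.4/33.013) + 0.22×log₁₀(99.108/73.4)]
    = 3.2544 × [0.023944 + 0.028691] = 0.1713 m

S_c ≈ 0.171 m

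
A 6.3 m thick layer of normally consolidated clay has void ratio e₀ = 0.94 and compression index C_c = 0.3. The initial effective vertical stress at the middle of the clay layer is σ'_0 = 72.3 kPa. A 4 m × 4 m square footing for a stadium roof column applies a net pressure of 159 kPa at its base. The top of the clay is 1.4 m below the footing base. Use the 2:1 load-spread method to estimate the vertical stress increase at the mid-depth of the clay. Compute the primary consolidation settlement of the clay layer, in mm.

Mid-depth of clay below the footing base: z = 1.4 + 6.3/2 = 4.55 m.
Stress increase at mid-clay by the 2:1 spreading method:
Δσ = qBL/((B+z)(L+z)) = 159×4×4/((4+4.55)(4+4.55)) = 34.8 kPa
Final effective stress: σ'_f = σ'_0 + Δσ = 72.3 + 34.8 = 107.1 kPa.
Normally consolidated clay, so the full stress increment lies on the virgin compression line:
S_c = C_c·H/(1+e₀)·log₁₀(σ'_f/σ'_0) = 0.3×6.3/(1+0.94)×log₁₀(107.1/72.3)
    = 0.97423 × 0.17065 = 0.1663 m

S_c ≈ 166 mm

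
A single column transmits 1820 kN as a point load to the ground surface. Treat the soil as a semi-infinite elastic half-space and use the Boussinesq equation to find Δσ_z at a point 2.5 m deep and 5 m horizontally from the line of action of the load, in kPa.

Δσ_z ≈ 2.49 kPa

Boussinesq vertical stress below a point load on an elastic half-space:
Δσ_z = 3P/(2πz²) · [1 + (r/z)²]^(−5/2)
r/z = 5/2.5 = 2; [1+(r/z)²]^(−5/2) = 0.017889.
Δσ_z = 3×1820/(2π×2.5²) × 0.017889 = 139.04 × 0.017889 = 2.487 kPa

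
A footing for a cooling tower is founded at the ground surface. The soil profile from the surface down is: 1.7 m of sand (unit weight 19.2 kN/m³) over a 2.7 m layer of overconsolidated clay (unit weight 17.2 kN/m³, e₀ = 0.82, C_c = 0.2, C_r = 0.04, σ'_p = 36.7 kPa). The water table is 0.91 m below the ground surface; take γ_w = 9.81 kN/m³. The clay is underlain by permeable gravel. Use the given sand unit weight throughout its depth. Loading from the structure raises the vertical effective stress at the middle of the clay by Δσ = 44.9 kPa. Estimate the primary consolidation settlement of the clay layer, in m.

S_c ≈ 0.101 m

Mid-depth of clay below the ground surface: z = 1.7 + 2.7/2 = 3.05 m.
Total vertical stress at mid-clay: σ_v = 19.2×1.7 + 17.2×1.35 = 55.86 kPa.
Pore pressure: u = 9.81×(3.05 − 0.91) = 20.993 kPa.
Initial effective stress: σ'_0 = σ_v − u = 55.86 − 20.993 = 34.867 kPa.
Final effective stress: σ'_f = 34.867 + 44.9 = 79.767 kPa.
σ'_f = 79.767 > σ'_p = 36.7 kPa, so the stress path crosses the preconsolidation pressure — recompression up to σ'_p, then virgin compression beyond:
S_c = H/(1+e₀)·[C_r·log₁₀(σ'_p/σ'_0) + C_c·log₁₀(σ'_f/σ'_p)]
    = 2.7/1.82 × [0.04×log₁₀(36.7/34.867) + 0.2×log₁₀(79.767/36.7)]
    = 1.4835 × [0.00089006 + 0.067431] = 0.1014 m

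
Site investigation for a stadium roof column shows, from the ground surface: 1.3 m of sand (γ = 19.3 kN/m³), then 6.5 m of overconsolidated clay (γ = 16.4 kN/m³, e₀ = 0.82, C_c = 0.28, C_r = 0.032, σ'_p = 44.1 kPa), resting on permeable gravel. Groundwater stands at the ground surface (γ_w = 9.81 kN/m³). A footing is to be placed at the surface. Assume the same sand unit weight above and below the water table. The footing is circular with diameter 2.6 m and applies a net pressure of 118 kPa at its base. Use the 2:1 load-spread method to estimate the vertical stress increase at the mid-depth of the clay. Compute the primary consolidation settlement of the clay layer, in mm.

Mid-depth of clay below the ground surface: z = 1.3 + 6.5/2 = 4.55 m.
Total vertical stress at mid-clay: σ_v = 19.3×1.3 + 16.4×3.25 = 78.39 kPa.
Pore pressure: u = 9.81×(4.55 − 0) = 44.636 kPa.
Initial effective stress: σ'_0 = σ_v − u = 78.39 − 44.636 = 33.754 kPa.
Stress increase at mid-clay by the 2:1 spreading method:
Δσ ≈ qD²/(D+z)² = 118×2.6²/(2.6+4.55)² = 15.603 kPa
Final effective stress: σ'_f = 33.754 + 15.603 = 49.357 kPa.
σ'_f = 49.357 > σ'_p = 44.1 kPa, so the stress path crosses the preconsolidation pressure — recompression up to σ'_p, then virgin compression beyond:
S_c = H/(1+e₀)·[C_r·log₁₀(σ'_p/σ'_0) + C_c·log₁₀(σ'_f/σ'_p)]
    = 6.5/1.82 × [0.032×log₁₀(44.1/33.754) + 0.28×log₁₀(49.357/44.1)]
    = 3.5714 × [0.0037156 + 0.013695] = 0.06218 m

S_c ≈ 62.2 mm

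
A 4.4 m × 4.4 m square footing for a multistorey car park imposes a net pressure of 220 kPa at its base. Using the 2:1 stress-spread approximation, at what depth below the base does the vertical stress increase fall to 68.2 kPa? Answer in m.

z ≈ 3.5 m

2:1 spreading — at depth z the loaded area has grown by z in each plan dimension:
qB²/(B+z)² = Δσ_z ⇒ z = B(√(q/Δσ_z) − 1) = 4.4×(√(220/68.2) − 1) = 3.503 m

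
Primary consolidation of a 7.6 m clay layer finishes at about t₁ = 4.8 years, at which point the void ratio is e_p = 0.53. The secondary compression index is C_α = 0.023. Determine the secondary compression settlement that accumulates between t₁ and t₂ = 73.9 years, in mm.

Secondary compression: S_s = C_α·H/(1+e_p)·log₁₀(t₂/t₁)
S_s = 0.023×7.6/(1+0.53)×log₁₀(73.9/4.8)
    = 0.1142 × 1.187 = 0.1357 m

S_s ≈ 136 mm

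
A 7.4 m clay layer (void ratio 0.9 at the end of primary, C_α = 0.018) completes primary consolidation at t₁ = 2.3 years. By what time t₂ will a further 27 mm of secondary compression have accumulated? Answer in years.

t₂ ≈ 5.58 years

S_s = C_α·H/(1+e_p)·log₁₀(t₂/t₁) ⇒ log₁₀(t₂/t₁) = S_s·(1+e_p)/(C_α·H).
log₁₀(t₂/t₁) = 0.027 × (1+0.9) / (0.018×7.4) = 0.3851
t₂ = t₁ × 10^0.3851 = 2.3 × 2.427 = 5.583 years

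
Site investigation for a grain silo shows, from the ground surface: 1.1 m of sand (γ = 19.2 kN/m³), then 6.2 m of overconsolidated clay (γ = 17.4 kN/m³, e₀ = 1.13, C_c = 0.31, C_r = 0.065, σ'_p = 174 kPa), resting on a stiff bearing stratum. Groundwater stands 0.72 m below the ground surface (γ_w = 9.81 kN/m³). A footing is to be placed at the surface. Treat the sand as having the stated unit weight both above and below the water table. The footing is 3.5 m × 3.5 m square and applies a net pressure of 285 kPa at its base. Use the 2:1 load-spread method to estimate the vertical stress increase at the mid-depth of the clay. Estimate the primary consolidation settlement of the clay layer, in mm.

S_c ≈ 73.3 mm

Mid-depth of clay below the ground surface: z = 1.1 + 6.2/2 = 4.2 m.
Total vertical stress at mid-clay: σ_v = 19.2×1.1 + 17.4×3.1 = 75.06 kPa.
Pore pressure: u = 9.81×(4.2 − 0.72) = 34.139 kPa.
Initial effective stress: σ'_0 = σ_v − u = 75.06 − 34.139 = 40.921 kPa.
Stress increase at mid-clay by the 2:1 spreading method:
Δσ = qBL/((B+z)(L+z)) = 285×3.5×3.5/((3.5+4.2)(3.5+4.2)) = 58.884 kPa
Final effective stress: σ'_f = 40.921 + 58.884 = 99.805 kPa.
σ'_f = 99.805 ≤ σ'_p = 174 kPa, so the clay remains overconsolidated and only the recompression index applies:
S_c = C_r·H/(1+e₀)·log₁₀(σ'_f/σ'_0) = 0.065×6.2/2.13×log₁₀(99.805/40.921)
    = 0.1892 × 0.38721 = 0.07326 m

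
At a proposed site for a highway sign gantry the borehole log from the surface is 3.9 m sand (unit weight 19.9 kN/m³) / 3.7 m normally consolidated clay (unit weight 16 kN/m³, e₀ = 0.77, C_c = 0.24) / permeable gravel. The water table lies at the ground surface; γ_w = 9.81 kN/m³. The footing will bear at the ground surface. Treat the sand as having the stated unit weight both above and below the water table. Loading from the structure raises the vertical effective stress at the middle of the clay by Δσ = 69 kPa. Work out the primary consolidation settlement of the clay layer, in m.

Mid-depth of clay below the ground surface: z = 3.9 + 3.7/2 = 5.75 m.
Total vertical stress at mid-clay: σ_v = 19.9×3.9 + 16×1.85 = 107.21 kPa.
Pore pressure: u = 9.81×(5.75 − 0) = 56.408 kPa.
Initial effective stress: σ'_0 = σ_v − u = 107.21 − 56.408 = 50.802 kPa.
Final effective stress: σ'_f = σ'_0 + Δσ = 50.802 + 69 = 119.8 kPa.
Normally consolidated clay, so the full stress increment lies on the virgin compression line:
S_c = C_c·H/(1+e₀)·log₁₀(σ'_f/σ'_0) = 0.24×3.7/(1+0.77)×log₁₀(119.8/50.802)
    = 0.50169 × 0.37258 = 0.1869 m

S_c ≈ 0.187 m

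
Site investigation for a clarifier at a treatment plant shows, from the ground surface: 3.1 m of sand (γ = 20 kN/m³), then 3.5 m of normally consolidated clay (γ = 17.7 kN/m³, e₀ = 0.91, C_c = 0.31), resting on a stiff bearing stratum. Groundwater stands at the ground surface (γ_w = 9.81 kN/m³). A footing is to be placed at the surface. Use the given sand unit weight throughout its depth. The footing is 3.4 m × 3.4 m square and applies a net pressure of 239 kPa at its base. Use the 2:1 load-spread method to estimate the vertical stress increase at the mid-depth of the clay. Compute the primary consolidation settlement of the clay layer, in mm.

S_c ≈ 158 mm

Mid-depth of clay below the ground surface: z = 3.1 + 3.5/2 = 4.85 m.
Total vertical stress at mid-clay: σ_v = 20×3.1 + 17.7×1.75 = 92.975 kPa.
Pore pressure: u = 9.81×(4.85 − 0) = 47.578 kPa.
Initial effective stress: σ'_0 = σ_v − u = 92.975 − 47.578 = 45.397 kPa.
Stress increase at mid-clay by the 2:1 spreading method:
Δσ = qBL/((B+z)(L+z)) = 239×3.4×3.4/((3.4+4.85)(3.4+4.85)) = 40.593 kPa
Final effective stress: σ'_f = σ'_0 + Δσ = 45.397 + 40.593 = 85.99 kPa.
Normally consolidated clay, so the full stress increment lies on the virgin compression line:
S_c = C_c·H/(1+e₀)·log₁₀(σ'_f/σ'_0) = 0.31×3.5/(1+0.91)×log₁₀(85.99/45.397)
    = 0.56806 × 0.27742 = 0.1576 m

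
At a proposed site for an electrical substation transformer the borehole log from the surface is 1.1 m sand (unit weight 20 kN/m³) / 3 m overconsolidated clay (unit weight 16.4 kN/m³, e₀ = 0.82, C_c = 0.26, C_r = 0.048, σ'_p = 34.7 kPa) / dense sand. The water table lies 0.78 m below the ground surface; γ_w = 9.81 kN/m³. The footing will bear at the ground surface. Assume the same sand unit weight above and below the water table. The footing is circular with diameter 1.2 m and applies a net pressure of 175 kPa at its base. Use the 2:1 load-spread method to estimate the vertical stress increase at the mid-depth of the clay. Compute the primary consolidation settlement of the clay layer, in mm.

S_c ≈ 59.7 mm

Mid-depth of clay below the ground surface: z = 1.1 + 3/2 = 2.6 m.
Total vertical stress at mid-clay: σ_v = 20×1.1 + 16.4×1.5 = 46.6 kPa.
Pore pressure: u = 9.81×(2.6 − 0.78) = 17.854 kPa.
Initial effective stress: σ'_0 = σ_v − u = 46.6 − 17.854 = 28.746 kPa.
Stress increase at mid-clay by the 2:1 spreading method:
Δσ ≈ qD²/(D+z)² = 175×1.2²/(1.2+2.6)² = 17.452 kPa
Final effective stress: σ'_f = 28.746 + 17.452 = 46.198 kPa.
σ'_f = 46.198 > σ'_p = 34.7 kPa, so the stress path crosses the preconsolidation pressure — recompression up to σ'_p, then virgin compression beyond:
S_c = H/(1+e₀)·[C_r·log₁₀(σ'_p/σ'_0) + C_c·log₁₀(σ'_f/σ'_p)]
    = 3/1.82 × [0.048×log₁₀(34.7/28.746) + 0.26×log₁₀(46.198/34.7)]
    = 1.6484 × [0.0039241 + 0.032316] = 0.05974 m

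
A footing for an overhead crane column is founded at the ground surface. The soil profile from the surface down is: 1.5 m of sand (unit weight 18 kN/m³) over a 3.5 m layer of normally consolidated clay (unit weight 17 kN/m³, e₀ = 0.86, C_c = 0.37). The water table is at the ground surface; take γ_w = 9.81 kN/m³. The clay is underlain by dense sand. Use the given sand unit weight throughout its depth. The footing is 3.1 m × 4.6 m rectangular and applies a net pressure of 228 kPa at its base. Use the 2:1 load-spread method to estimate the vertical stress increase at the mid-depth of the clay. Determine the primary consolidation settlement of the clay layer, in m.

S_c ≈ 0.389 m

Mid-depth of clay below the ground surface: z = 1.5 + 3.5/2 = 3.25 m.
Total vertical stress at mid-clay: σ_v = 18×1.5 + 17×1.75 = 56.75 kPa.
Pore pressure: u = 9.81×(3.25 − 0) = 31.883 kPa.
Initial effective stress: σ'_0 = σ_v − u = 56.75 − 31.883 = 24.867 kPa.
Stress increase at mid-clay by the 2:1 spreading method:
Δσ = qBL/((B+z)(L+z)) = 228×3.1×4.6/((3.1+3.25)(4.6+3.25)) = 65.225 kPa
Final effective stress: σ'_f = σ'_0 + Δσ = 24.867 + 65.225 = 90.092 kPa.
Normally consolidated clay, so the full stress increment lies on the virgin compression line:
S_c = C_c·H/(1+e₀)·log₁₀(σ'_f/σ'_0) = 0.37×3.5/(1+0.86)×log₁₀(90.092/24.867)
    = 0.69624 × 0.55906 = 0.3892 m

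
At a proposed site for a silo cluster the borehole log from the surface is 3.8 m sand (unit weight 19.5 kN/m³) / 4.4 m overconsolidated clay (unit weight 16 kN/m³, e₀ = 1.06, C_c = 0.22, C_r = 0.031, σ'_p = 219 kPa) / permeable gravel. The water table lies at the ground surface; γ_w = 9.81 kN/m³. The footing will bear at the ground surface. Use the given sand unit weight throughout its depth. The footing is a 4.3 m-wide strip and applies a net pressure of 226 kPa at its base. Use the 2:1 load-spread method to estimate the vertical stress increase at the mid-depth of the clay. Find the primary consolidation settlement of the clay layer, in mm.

Mid-depth of clay below the ground surface: z = 3.8 + 4.4/2 = 6 m.
Total vertical stress at mid-clay: σ_v = 19.5×3.8 + 16×2.2 = 109.3 kPa.
Pore pressure: u = 9.81×(6 − 0) = 58.86 kPa.
Initial effective stress: σ'_0 = σ_v − u = 109.3 − 58.86 = 50.44 kPa.
Stress increase at mid-clay by the 2:1 spreading method:
Δσ = qB/(B+z) = 226×4.3/(4.3+6) = 94.35 kPa
Final effective stress: σ'_f = 50.44 + 94.35 = 144.79 kPa.
σ'_f = 144.79 ≤ σ'_p = 219 kPa, so the clay remains overconsolidated and only the recompression index applies:
S_c = C_r·H/(1+e₀)·log₁₀(σ'_f/σ'_0) = 0.031×4.4/2.06×log₁₀(144.79/50.44)
    = 0.066213 × 0.45796 = 0.03032 m

S_c ≈ 30.3 mm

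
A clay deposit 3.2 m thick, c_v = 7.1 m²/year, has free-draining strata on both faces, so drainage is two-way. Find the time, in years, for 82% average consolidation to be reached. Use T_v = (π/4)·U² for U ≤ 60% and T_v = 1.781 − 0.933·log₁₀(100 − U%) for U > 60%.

t ≈ 0.22 years

Drainage path length: H_d = H/2 = 1.6 m (double drainage).
U > 60%: T_v = 1.781 − 0.933·log₁₀(100 − 82) = 0.60983.
t = T_v·H_d²/c_v = 0.60983×1.6²/7.1 = 0.2199 years.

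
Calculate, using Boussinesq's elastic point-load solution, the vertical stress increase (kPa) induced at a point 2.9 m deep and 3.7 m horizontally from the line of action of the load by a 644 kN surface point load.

Δσ_z ≈ 3.27 kPa

Boussinesq vertical stress below a point load on an elastic half-space:
Δσ_z = 3P/(2πz²) · [1 + (r/z)²]^(−5/2)
r/z = 3.7/2.9 = 1.2759; [1+(r/z)²]^(−5/2) = 0.089332.
Δσ_z = 3×644/(2π×2.9²) × 0.089332 = 36.562 × 0.089332 = 3.266 kPa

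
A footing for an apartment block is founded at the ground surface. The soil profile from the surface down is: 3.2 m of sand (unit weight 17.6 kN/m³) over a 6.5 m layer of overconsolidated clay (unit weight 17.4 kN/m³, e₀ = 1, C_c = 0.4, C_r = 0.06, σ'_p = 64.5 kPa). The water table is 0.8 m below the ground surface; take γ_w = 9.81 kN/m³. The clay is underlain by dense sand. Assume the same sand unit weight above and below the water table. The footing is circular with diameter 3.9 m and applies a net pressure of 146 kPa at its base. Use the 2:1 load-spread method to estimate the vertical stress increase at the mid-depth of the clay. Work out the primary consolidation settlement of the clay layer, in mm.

S_c ≈ 118 mm

Mid-depth of clay below the ground surface: z = 3.2 + 6.5/2 = 6.45 m.
Total vertical stress at mid-clay: σ_v = 17.6×3.2 + 17.4×3.25 = 112.87 kPa.
Pore pressure: u = 9.81×(6.45 − 0.8) = 55.427 kPa.
Initial effective stress: σ'_0 = σ_v − u = 112.87 − 55.427 = 57.443 kPa.
Stress increase at mid-clay by the 2:1 spreading method:
Δσ ≈ qD²/(D+z)² = 146×3.9²/(3.9+6.45)² = 20.73 kPa
Final effective stress: σ'_f = 57.443 + 20.73 = 78.173 kPa.
σ'_f = 78.173 > σ'_p = 64.5 kPa, so the stress path crosses the preconsolidation pressure — recompression up to σ'_p, then virgin compression beyond:
S_c = H/(1+e₀)·[C_r·log₁₀(σ'_p/σ'_0) + C_c·log₁₀(σ'_f/σ'_p)]
    = 6.5/2 × [0.06×log₁₀(64.5/57.443) + 0.4×log₁₀(78.173/64.5)]
    = 3.25 × [0.0030194 + 0.033399] = 0.1184 m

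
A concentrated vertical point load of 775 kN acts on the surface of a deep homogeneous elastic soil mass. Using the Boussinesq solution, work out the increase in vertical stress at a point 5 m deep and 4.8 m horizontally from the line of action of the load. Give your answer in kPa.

Boussinesq vertical stress below a point load on an elastic half-space:
Δσ_z = 3P/(2πz²) · [1 + (r/z)²]^(−5/2)
r/z = 4.8/5 = 0.96; [1+(r/z)²]^(−5/2) = 0.19536.
Δσ_z = 3×775/(2π×5²) × 0.19536 = 14.801 × 0.19536 = 2.892 kPa

Δσ_z ≈ 2.89 kPa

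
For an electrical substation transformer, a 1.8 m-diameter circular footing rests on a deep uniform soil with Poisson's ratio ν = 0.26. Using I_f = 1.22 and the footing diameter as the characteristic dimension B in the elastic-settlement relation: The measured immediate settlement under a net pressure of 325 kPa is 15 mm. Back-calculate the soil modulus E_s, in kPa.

S_e = q·B·(1−ν²)/E_s · I_f  ⇒  E_s = q·B·(1−ν²)·I_f / S_e.
E_s = 325 × 1.8 × 0.9324 × 1.22 / 0.015 = 44360 kPa

E_s ≈ 44400 kPa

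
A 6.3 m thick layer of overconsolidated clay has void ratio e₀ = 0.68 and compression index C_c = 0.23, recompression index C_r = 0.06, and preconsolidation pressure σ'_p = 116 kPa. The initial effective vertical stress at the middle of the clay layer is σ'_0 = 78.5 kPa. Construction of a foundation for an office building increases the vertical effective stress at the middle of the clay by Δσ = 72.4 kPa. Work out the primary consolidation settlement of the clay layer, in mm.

Final effective stress: σ'_f = 78.5 + 72.4 = 150.9 kPa.
σ'_f = 150.9 > σ'_p = 116 kPa, so the stress path crosses the preconsolidation pressure — recompression up to σ'_p, then virgin compression beyond:
S_c = H/(1+e₀)·[C_r·log₁₀(σ'_p/σ'_0) + C_c·log₁₀(σ'_f/σ'_p)]
    = 6.3/1.68 × [0.06×log₁₀(116/78.5) + 0.23×log₁₀(150.9/116)]
    = 3.75 × [0.010175 + 0.026273] = 0.1367 m

S_c ≈ 137 mm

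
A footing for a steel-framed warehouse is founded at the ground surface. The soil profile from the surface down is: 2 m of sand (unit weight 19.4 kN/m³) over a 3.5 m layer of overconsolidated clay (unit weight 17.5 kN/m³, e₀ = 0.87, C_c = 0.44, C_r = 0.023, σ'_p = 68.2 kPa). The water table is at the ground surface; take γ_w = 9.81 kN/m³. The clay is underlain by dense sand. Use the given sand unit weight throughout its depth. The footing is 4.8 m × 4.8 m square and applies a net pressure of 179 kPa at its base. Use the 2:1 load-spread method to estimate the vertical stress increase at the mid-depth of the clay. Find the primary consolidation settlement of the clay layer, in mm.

Mid-depth of clay below the ground surface: z = 2 + 3.5/2 = 3.75 m.
Total vertical stress at mid-clay: σ_v = 19.4×2 + 17.5×1.75 = 69.425 kPa.
Pore pressure: u = 9.81×(3.75 − 0) = 36.788 kPa.
Initial effective stress: σ'_0 = σ_v − u = 69.425 − 36.788 = 32.637 kPa.
Stress increase at mid-clay by the 2:1 spreading method:
Δσ = qBL/((B+z)(L+z)) = 179×4.8×4.8/((4.8+3.75)(4.8+3.75)) = 56.416 kPa
Final effective stress: σ'_f = 32.637 + 56.416 = 89.053 kPa.
σ'_f = 89.053 > σ'_p = 68.2 kPa, so the stress path crosses the preconsolidation pressure — recompression up to σ'_p, then virgin compression beyond:
S_c = H/(1+e₀)·[C_r·log₁₀(σ'_p/σ'_0) + C_c·log₁₀(σ'_f/σ'_p)]
    = 3.5/1.87 × [0.023×log₁₀(68.2/32.637) + 0.44×log₁₀(89.053/68.2)]
    = 1.8717 × [0.0073617 + 0.05098] = 0.1092 m

S_c ≈ 109 mm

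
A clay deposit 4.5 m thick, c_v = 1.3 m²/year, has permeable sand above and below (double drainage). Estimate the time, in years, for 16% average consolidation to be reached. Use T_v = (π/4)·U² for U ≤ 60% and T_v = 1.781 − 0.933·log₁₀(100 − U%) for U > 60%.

t ≈ 0.0783 years

Drainage path length: H_d = H/2 = 2.25 m (double drainage).
U ≤ 60%: T_v = (π/4)·U² = (π/4)×0.16² = 0.020106.
t = T_v·H_d²/c_v = 0.020106×2.25²/1.3 = 0.0783 years.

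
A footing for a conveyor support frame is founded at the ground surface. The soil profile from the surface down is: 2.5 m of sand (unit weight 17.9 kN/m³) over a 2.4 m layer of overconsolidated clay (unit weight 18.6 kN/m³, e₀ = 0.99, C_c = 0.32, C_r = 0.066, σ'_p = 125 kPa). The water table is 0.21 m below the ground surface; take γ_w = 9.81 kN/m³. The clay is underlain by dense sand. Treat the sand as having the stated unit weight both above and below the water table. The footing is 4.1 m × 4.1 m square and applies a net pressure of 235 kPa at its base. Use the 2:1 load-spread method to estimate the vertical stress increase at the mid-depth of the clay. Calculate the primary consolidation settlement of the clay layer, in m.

Mid-depth of clay below the ground surface: z = 2.5 + 2.4/2 = 3.7 m.
Total vertical stress at mid-clay: σ_v = 17.9×2.5 + 18.6×1.2 = 67.07 kPa.
Pore pressure: u = 9.81×(3.7 − 0.21) = 34.237 kPa.
Initial effective stress: σ'_0 = σ_v − u = 67.07 − 34.237 = 32.833 kPa.
Stress increase at mid-clay by the 2:1 spreading method:
Δσ = qBL/((B+z)(L+z)) = 235×4.1×4.1/((4.1+3.7)(4.1+3.7)) = 64.93 kPa
Final effective stress: σ'_f = 32.833 + 64.93 = 97.763 kPa.
σ'_f = 97.763 ≤ σ'_p = 125 kPa, so the clay remains overconsolidated and only the recompression index applies:
S_c = C_r·H/(1+e₀)·log₁₀(σ'_f/σ'_0) = 0.066×2.4/1.99×log₁₀(97.763/32.833)
    = 0.079596 × 0.47386 = 0.03772 m

S_c ≈ 0.0377 m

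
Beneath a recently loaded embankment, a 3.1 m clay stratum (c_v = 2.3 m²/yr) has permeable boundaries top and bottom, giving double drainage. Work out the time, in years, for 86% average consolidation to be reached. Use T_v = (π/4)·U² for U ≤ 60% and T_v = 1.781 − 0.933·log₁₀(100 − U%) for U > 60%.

t ≈ 0.743 years

Drainage path length: H_d = H/2 = 1.55 m (double drainage).
U > 60%: T_v = 1.781 − 0.933·log₁₀(100 − 86) = 0.71166.
t = T_v·H_d²/c_v = 0.71166×1.55²/2.3 = 0.7434 years.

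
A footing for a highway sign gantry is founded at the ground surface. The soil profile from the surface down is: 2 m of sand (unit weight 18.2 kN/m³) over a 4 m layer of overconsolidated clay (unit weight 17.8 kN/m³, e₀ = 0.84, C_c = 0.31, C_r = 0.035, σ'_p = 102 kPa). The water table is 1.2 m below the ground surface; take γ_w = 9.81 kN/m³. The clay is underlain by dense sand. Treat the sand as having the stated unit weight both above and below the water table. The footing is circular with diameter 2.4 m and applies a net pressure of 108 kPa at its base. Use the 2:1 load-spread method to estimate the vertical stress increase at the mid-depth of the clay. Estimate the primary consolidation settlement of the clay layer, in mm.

Mid-depth of clay below the ground surface: z = 2 + 4/2 = 4 m.
Total vertical stress at mid-clay: σ_v = 18.2×2 + 17.8×2 = 72 kPa.
Pore pressure: u = 9.81×(4 − 1.2) = 27.468 kPa.
Initial effective stress: σ'_0 = σ_v − u = 72 − 27.468 = 44.532 kPa.
Stress increase at mid-clay by the 2:1 spreading method:
Δσ ≈ qD²/(D+z)² = 108×2.4²/(2.4+4)² = 15.187 kPa
Final effective stress: σ'_f = 44.532 + 15.187 = 59.719 kPa.
σ'_f = 59.719 ≤ σ'_p = 102 kPa, so the clay remains overconsolidated and only the recompression index applies:
S_c = C_r·H/(1+e₀)·log₁₀(σ'_f/σ'_0) = 0.035×4/1.84×log₁₀(59.719/44.532)
    = 0.076087 × 0.12744 = 0.009696 m

S_c ≈ 9.7 mm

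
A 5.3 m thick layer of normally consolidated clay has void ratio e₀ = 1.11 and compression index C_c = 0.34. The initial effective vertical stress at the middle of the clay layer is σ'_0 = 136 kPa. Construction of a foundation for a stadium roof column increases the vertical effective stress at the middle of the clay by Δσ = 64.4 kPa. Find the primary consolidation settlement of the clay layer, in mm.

Final effective stress: σ'_f = σ'_0 + Δσ = 136 + 64.4 = 200.4 kPa.
Normally consolidated clay, so the full stress increment lies on the virgin compression line:
S_c = C_c·H/(1+e₀)·log₁₀(σ'_f/σ'_0) = 0.34×5.3/(1+1.11)×log₁₀(200.4/136)
    = 0.85403 × 0.16836 = 0.1438 m

S_c ≈ 144 mm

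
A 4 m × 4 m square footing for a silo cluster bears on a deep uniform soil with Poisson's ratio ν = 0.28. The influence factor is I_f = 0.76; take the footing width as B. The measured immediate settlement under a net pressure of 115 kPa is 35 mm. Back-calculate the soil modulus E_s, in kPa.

S_e = q·B·(1−ν²)/E_s · I_f  ⇒  E_s = q·B·(1−ν²)·I_f / S_e.
E_s = 115 × 4 × 0.9216 × 0.76 / 0.035 = 9205 kPa

E_s ≈ 9210 kPa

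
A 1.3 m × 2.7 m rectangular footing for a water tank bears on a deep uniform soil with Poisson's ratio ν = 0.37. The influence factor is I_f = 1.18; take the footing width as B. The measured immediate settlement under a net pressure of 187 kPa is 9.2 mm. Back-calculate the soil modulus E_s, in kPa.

S_e = q·B·(1−ν²)/E_s · I_f  ⇒  E_s = q·B·(1−ν²)·I_f / S_e.
E_s = 187 × 1.3 × 0.8631 × 1.18 / 0.0092 = 26910 kPa

E_s ≈ 26900 kPa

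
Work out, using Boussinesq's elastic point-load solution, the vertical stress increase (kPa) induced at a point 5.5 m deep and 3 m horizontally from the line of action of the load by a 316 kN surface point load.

Δσ_z ≈ 2.6 kPa

Boussinesq vertical stress below a point load on an elastic half-space:
Δσ_z = 3P/(2πz²) · [1 + (r/z)²]^(−5/2)
r/z = 3/5.5 = 0.54545; [1+(r/z)²]^(−5/2) = 0.52145.
Δσ_z = 3×316/(2π×5.5²) × 0.52145 = 4.9877 × 0.52145 = 2.601 kPa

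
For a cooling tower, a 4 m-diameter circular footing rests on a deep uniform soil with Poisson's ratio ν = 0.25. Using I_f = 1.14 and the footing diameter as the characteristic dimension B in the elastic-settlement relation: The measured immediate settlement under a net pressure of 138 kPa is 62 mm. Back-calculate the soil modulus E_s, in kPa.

E_s ≈ 9520 kPa

S_e = q·B·(1−ν²)/E_s · I_f  ⇒  E_s = q·B·(1−ν²)·I_f / S_e.
E_s = 138 × 4 × 0.9375 × 1.14 / 0.062 = 9515 kPa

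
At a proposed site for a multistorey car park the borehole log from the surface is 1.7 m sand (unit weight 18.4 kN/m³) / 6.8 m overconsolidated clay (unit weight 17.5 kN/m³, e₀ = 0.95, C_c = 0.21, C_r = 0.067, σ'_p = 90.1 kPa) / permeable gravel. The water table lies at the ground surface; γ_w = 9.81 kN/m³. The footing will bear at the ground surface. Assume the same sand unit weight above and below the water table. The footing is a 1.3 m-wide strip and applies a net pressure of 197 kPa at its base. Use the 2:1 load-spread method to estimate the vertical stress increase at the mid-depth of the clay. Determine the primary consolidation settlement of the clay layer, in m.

Mid-depth of clay below the ground surface: z = 1.7 + 6.8/2 = 5.1 m.
Total vertical stress at mid-clay: σ_v = 18.4×1.7 + 17.5×3.4 = 90.78 kPa.
Pore pressure: u = 9.81×(5.1 − 0) = 50.031 kPa.
Initial effective stress: σ'_0 = σ_v − u = 90.78 − 50.031 = 40.749 kPa.
Stress increase at mid-clay by the 2:1 spreading method:
Δσ = qB/(B+z) = 197×1.3/(1.3+5.1) = 40.016 kPa
Final effective stress: σ'_f = 40.749 + 40.016 = 80.765 kPa.
σ'_f = 80.765 ≤ σ'_p = 90.1 kPa, so the clay remains overconsolidated and only the recompression index applies:
S_c = C_r·H/(1+e₀)·log₁₀(σ'_f/σ'_0) = 0.067×6.8/1.95×log₁₀(80.765/40.749)
    = 0.23364 × 0.29711 = 0.06942 m

S_c ≈ 0.0694 m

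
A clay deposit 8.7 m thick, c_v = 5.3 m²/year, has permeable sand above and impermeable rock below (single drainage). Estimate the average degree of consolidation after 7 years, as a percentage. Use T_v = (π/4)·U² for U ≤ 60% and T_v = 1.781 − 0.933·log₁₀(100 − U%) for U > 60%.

U ≈ 75.8 %

Drainage path length: H_d = H = 8.7 m (single drainage).
T_v = c_v·t/H_d² = 5.3×7/8.7² = 0.49016.
T_v = 0.49016 corresponds to the U > 60% branch:
U = 1 − 10^((1.781 − T_v)/0.933)/100 = 0.7582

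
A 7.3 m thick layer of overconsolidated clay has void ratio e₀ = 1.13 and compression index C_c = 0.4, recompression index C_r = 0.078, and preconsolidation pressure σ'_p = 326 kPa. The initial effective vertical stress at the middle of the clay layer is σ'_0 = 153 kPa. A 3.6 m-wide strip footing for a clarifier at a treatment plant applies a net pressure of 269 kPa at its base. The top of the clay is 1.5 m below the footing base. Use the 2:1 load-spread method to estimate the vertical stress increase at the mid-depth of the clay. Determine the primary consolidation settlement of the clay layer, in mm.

S_c ≈ 63.2 mm

Mid-depth of clay below the footing base: z = 1.5 + 7.3/2 = 5.15 m.
Stress increase at mid-clay by the 2:1 spreading method:
Δσ = qB/(B+z) = 269×3.6/(3.6+5.15) = 110.67 kPa
Final effective stress: σ'_f = 153 + 110.67 = 263.67 kPa.
σ'_f = 263.67 ≤ σ'_p = 326 kPa, so the clay remains overconsolidated and only the recompression index applies:
S_c = C_r·H/(1+e₀)·log₁₀(σ'_f/σ'_0) = 0.078×7.3/2.13×log₁₀(263.67/153)
    = 0.26732 × 0.23637 = 0.06319 m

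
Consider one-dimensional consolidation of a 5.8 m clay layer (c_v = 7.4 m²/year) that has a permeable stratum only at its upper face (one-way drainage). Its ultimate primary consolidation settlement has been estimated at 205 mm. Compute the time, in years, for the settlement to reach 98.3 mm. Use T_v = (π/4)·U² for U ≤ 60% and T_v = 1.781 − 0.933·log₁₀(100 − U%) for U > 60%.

Drainage path length: H_d = H = 5.8 m (single drainage).
U = S(t)/S_ult = 98.3/205 = 0.4795.
U ≤ 60%: T_v = (π/4)·U² = (π/4)×0.47951² = 0.18059.
t = T_v·H_d²/c_v = 0.18059×5.8²/7.4 = 0.821 years.

t ≈ 0.821 years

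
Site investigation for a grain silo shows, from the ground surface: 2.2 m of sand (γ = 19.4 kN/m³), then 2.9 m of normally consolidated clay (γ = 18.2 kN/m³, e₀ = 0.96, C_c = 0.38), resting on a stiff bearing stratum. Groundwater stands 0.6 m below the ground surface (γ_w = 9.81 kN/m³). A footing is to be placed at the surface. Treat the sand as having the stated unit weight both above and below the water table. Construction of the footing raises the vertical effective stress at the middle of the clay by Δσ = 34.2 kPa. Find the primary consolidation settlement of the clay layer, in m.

S_c ≈ 0.153 m

Mid-depth of clay below the ground surface: z = 2.2 + 2.9/2 = 3.65 m.
Total vertical stress at mid-clay: σ_v = 19.4×2.2 + 18.2×1.45 = 69.07 kPa.
Pore pressure: u = 9.81×(3.65 − 0.6) = 29.921 kPa.
Initial effective stress: σ'_0 = σ_v − u = 69.07 − 29.921 = 39.149 kPa.
Final effective stress: σ'_f = σ'_0 + Δσ = 39.149 + 34.2 = 73.349 kPa.
Normally consolidated clay, so the full stress increment lies on the virgin compression line:
S_c = C_c·H/(1+e₀)·log₁₀(σ'_f/σ'_0) = 0.38×2.9/(1+0.96)×log₁₀(73.349/39.149)
    = 0.56224 × 0.27267 = 0.1533 m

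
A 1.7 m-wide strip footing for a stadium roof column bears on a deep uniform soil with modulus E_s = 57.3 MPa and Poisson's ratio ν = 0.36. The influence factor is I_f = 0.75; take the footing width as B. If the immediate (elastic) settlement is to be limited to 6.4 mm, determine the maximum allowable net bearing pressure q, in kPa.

E_s = 57.3 MPa = 57300 kPa.
S_e = q·B·(1−ν²)/E_s · I_f  ⇒  q = S_e·E_s / (B·(1−ν²)·I_f).
q = 0.0064 × 57300 / (1.7 × 0.8704 × 0.75) = 330.4 kPa

q ≈ 330 kPa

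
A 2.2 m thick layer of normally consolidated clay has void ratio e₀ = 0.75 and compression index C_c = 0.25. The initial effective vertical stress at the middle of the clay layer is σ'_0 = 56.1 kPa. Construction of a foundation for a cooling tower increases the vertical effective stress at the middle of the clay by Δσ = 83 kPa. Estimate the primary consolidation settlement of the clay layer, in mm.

S_c ≈ 124 mm

Final effective stress: σ'_f = σ'_0 + Δσ = 56.1 + 83 = 139.1 kPa.
Normally consolidated clay, so the full stress increment lies on the virgin compression line:
S_c = C_c·H/(1+e₀)·log₁₀(σ'_f/σ'_0) = 0.25×2.2/(1+0.75)×log₁₀(139.1/56.1)
    = 0.31429 × 0.39436 = 0.1239 m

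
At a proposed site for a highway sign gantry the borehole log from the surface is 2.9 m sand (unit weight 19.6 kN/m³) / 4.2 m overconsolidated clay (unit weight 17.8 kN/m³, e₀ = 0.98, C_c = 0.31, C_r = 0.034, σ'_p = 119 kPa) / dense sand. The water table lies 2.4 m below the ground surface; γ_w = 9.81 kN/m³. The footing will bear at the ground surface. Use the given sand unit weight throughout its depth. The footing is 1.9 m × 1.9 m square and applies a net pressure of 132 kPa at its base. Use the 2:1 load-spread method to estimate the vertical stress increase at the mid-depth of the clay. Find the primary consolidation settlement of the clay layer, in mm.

S_c ≈ 4.26 mm

Mid-depth of clay below the ground surface: z = 2.9 + 4.2/2 = 5 m.
Total vertical stress at mid-clay: σ_v = 19.6×2.9 + 17.8×2.1 = 94.22 kPa.
Pore pressure: u = 9.81×(5 − 2.4) = 25.506 kPa.
Initial effective stress: σ'_0 = σ_v − u = 94.22 − 25.506 = 68.714 kPa.
Stress increase at mid-clay by the 2:1 spreading method:
Δσ = qBL/((B+z)(L+z)) = 132×1.9×1.9/((1.9+5)(1.9+5)) = 10.009 kPa
Final effective stress: σ'_f = 68.714 + 10.009 = 78.723 kPa.
σ'_f = 78.723 ≤ σ'_p = 119 kPa, so the clay remains overconsolidated and only the recompression index applies:
S_c = C_r·H/(1+e₀)·log₁₀(σ'_f/σ'_0) = 0.034×4.2/1.98×log₁₀(78.723/68.714)
    = 0.072121 × 0.059056 = 0.004259 m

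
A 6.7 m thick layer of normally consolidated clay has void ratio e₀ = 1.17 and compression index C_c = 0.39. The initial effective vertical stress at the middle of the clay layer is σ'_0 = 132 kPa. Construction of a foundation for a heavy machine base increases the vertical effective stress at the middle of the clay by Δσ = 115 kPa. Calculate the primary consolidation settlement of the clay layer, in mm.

S_c ≈ 328 mm

Final effective stress: σ'_f = σ'_0 + Δσ = 132 + 115 = 247 kPa.
Normally consolidated clay, so the full stress increment lies on the virgin compression line:
S_c = C_c·H/(1+e₀)·log₁₀(σ'_f/σ'_0) = 0.39×6.7/(1+1.17)×log₁₀(247/132)
    = 1.2041 × 0.27212 = 0.3277 m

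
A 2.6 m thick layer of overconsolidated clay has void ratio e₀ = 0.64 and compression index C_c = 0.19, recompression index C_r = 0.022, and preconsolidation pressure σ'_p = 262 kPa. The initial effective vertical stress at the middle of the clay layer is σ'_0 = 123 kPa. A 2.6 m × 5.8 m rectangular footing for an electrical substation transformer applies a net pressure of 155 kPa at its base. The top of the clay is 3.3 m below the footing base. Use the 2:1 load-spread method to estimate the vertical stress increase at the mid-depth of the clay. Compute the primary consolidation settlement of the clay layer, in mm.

S_c ≈ 3.43 mm

Mid-depth of clay below the footing base: z = 3.3 + 2.6/2 = 4.6 m.
Stress increase at mid-clay by the 2:1 spreading method:
Δσ = qBL/((B+z)(L+z)) = 155×2.6×5.8/((2.6+4.6)(5.8+4.6)) = 31.215 kPa
Final effective stress: σ'_f = 123 + 31.215 = 154.22 kPa.
σ'_f = 154.22 ≤ σ'_p = 262 kPa, so the clay remains overconsolidated and only the recompression index applies:
S_c = C_r·H/(1+e₀)·log₁₀(σ'_f/σ'_0) = 0.022×2.6/1.64×log₁₀(154.22/123)
    = 0.034879 × 0.098236 = 0.003426 m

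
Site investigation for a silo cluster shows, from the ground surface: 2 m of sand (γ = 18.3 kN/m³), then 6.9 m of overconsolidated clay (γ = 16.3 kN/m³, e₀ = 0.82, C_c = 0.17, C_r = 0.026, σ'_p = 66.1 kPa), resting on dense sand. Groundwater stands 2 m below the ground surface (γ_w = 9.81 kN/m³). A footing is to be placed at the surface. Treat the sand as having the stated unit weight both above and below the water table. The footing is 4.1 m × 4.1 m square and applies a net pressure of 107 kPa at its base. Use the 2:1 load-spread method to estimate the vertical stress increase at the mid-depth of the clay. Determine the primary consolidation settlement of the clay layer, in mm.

S_c ≈ 53.8 mm

Mid-depth of clay below the ground surface: z = 2 + 6.9/2 = 5.45 m.
Total vertical stress at mid-clay: σ_v = 18.3×2 + 16.3×3.45 = 92.835 kPa.
Pore pressure: u = 9.81×(5.45 − 2) = 33.845 kPa.
Initial effective stress: σ'_0 = σ_v − u = 92.835 − 33.845 = 58.99 kPa.
Stress increase at mid-clay by the 2:1 spreading method:
Δσ = qBL/((B+z)(L+z)) = 107×4.1×4.1/((4.1+5.45)(4.1+5.45)) = 19.722 kPa
Final effective stress: σ'_f = 58.99 + 19.722 = 78.712 kPa.
σ'_f = 78.712 > σ'_p = 66.1 kPa, so the stress path crosses the preconsolidation pressure — recompression up to σ'_p, then virgin compression beyond:
S_c = H/(1+e₀)·[C_r·log₁₀(σ'_p/σ'_0) + C_c·log₁₀(σ'_f/σ'_p)]
    = 6.9/1.82 × [0.026×log₁₀(66.1/58.99) + 0.17×log₁₀(78.712/66.1)]
    = 3.7912 × [0.001285 + 0.012893] = 0.05375 m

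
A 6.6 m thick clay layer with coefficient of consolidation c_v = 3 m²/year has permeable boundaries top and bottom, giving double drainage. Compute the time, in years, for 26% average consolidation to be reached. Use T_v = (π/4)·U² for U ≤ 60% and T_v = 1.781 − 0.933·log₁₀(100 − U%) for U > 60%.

Drainage path length: H_d = H/2 = 3.3 m (double drainage).
U ≤ 60%: T_v = (π/4)·U² = (π/4)×0.26² = 0.053093.
t = T_v·H_d²/c_v = 0.053093×3.3²/3 = 0.1927 years.

t ≈ 0.193 years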